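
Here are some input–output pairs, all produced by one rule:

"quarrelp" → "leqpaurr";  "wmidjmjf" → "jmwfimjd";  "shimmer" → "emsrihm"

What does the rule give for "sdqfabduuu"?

The pattern: move the last 3 characters to the front (rotate right by 3), then swap each adjacent pair of characters (1↔2, 3↔4, ...).
Working it through for "sdqfabduuu": intermediate "uuusdqfabd", final "uusuqdafdb".

uusuqdafdb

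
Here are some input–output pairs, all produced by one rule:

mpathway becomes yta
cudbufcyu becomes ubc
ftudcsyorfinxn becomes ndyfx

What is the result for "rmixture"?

Each output is the input with this applied: swap the first and last characters, then keep one character in every 3, starting at position 1 (positions 1st, 4th, 7th, ...).
Working it through for "rmixture": intermediate "emixturr", final "exr".
(Check on "cudbufcyu": → "uudbufcyc" → "ubc" ✓)

exr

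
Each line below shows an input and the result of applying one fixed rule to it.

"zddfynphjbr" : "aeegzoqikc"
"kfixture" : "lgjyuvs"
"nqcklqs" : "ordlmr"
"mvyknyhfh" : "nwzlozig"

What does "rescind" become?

sftdjo

The rule is to shift every letter 1 place forward in the alphabet (wrapping around), then delete the last character.
So "rescind" becomes "sftdjo".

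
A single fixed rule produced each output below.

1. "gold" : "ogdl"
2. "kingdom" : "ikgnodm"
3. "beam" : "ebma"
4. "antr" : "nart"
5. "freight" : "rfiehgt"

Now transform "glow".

lgwo

Looking at the pairs, the operation is to swap each adjacent pair of characters (1↔2, 3↔4, ...).
On "glow" that produces "lgwo".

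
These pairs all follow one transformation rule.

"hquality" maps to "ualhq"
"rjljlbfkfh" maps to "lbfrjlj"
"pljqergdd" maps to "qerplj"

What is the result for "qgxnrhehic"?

Looking at the pairs, the operation is to delete the last 3 characters, then move the last 3 characters to the front (rotate right by 3).
On "qgxnrhehic": the first step gives "qgxnrhe", and the second then gives "rheqgxn".

rheqgxn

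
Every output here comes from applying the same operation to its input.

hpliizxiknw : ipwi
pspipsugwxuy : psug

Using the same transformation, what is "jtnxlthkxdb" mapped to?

Looking at the pairs, the operation is to keep one character in every 3, starting at position 2 (positions 2nd, 5th, 8th, ...), then swap each adjacent pair of characters (1↔2, 3↔4, ...).
On "jtnxlthkxdb": the first step gives "tlkb", and the second then gives "ltbk".

ltbk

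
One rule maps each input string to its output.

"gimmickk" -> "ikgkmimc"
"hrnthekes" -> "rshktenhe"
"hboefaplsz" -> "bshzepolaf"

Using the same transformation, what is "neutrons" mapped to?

Each output is the input with this applied: swap each adjacent pair of characters (1↔2, 3↔4, ...), then take characters alternately from the front and the back (1st, last, 2nd, 2nd-last, ...).
Starting from "neutrons": after the first operation, "entuorsn"; after the second, "ennstruo".

ennstruo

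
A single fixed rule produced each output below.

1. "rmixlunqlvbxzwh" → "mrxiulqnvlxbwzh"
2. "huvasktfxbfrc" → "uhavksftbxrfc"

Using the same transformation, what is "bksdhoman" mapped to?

The rule is to swap each adjacent pair of characters (1↔2, 3↔4, ...).
"bksdhoman" → "kbdsohamn".

kbdsohamn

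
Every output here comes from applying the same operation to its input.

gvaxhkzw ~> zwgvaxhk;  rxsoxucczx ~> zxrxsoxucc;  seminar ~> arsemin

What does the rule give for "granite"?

Looking at the pairs, the operation is to move the last 2 characters to the front (rotate right by 2).
For "granite" the result is "tegrani".

tegrani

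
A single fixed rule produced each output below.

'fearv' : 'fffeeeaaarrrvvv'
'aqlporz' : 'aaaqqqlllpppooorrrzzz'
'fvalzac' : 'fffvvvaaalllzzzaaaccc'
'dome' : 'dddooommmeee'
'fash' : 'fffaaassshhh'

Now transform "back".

The transformation: repeat every character 3 times.
For "back" the result is "bbbaaaccckkk".

bbbaaaccckkk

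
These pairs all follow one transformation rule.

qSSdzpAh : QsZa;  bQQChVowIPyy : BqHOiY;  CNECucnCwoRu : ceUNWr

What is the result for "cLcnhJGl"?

CCHg

In each case the input is transformed by: keep every other character starting from the first (positions 1st, 3rd, 5th, ...), then flip the case of every letter.
Applying both steps to "cLcnhJGl": "cchG", then "CCHg".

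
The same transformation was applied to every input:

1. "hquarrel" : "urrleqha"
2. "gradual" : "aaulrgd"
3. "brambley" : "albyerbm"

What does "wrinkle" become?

The transformation: swap each adjacent pair of characters (1↔2, 3↔4, ...), then move the first 3 characters to the end (rotate left by 3).
Starting from "wrinkle": after the first operation, "rwnilke"; after the second, "ilkerwn".

ilkerwn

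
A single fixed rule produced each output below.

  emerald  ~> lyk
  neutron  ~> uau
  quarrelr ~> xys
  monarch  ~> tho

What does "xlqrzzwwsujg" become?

The transformation: keep one character in every 3, starting at position 1 (positions 1st, 4th, 7th, ...), then shift every letter 7 places forward in the alphabet (wrapping around).
Working it through for "xlqrzzwwsujg": intermediate "xrwu", final "eydb".

eydb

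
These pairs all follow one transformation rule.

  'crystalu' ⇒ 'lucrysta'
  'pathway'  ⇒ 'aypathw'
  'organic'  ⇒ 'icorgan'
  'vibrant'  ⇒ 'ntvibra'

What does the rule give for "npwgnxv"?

xvnpwgn

The transformation: move the last 2 characters to the front (rotate right by 2).
Applying that to "npwgnxv" gives "xvnpwgn".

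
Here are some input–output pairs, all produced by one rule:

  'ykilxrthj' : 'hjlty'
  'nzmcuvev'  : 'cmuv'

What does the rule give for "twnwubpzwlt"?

The pattern: sort the characters into alphabetical order, then keep every other character starting from the first (positions 1st, 3rd, 5th, ...).
For "twnwubpzwlt", step one produces "blnpttuwwwz"; step two turns that into "bntuwz".

bntuwz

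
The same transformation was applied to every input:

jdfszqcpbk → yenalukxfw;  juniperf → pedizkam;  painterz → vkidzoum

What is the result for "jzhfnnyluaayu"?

ueaciigtvptvp

Each output is the input with this applied: swap each adjacent pair of characters (1↔2, 3↔4, ...), then shift every letter 5 places backward in the alphabet (wrapping around).
"jzhfnnyluaayu" → "zjfhnnlyauyau" → "ueaciigtvptvp".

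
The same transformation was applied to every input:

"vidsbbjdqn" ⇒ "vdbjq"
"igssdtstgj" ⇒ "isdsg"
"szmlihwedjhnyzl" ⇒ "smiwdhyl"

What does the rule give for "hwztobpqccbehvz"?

hzopcbhz

Looking at the pairs, the operation is to keep every other character starting from the first (positions 1st, 3rd, 5th, ...).
For "hwztobpqccbehvz" the result is "hzopcbhz".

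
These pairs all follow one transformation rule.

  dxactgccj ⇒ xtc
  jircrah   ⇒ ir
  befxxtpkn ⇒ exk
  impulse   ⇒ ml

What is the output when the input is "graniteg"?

Rule — keep one character in every 3, starting at position 2 (positions 2nd, 5th, 8th, ...).
For "graniteg" the result is "rig".

rig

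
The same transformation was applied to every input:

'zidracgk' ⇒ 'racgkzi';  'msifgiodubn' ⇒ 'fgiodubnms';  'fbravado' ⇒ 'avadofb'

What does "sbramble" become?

What's happening: move the first 2 characters to the end (rotate left by 2), then delete the first character.
So "sbramble" becomes "amblesb".

amblesb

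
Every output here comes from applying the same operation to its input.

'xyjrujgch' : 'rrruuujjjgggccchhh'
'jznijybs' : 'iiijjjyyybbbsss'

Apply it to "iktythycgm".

Looking at the pairs, the operation is to delete the first 3 characters, then repeat every character 3 times.
Starting from "iktythycgm": after the first operation, "ythycgm"; after the second, "yyyttthhhyyycccgggmmm".

yyyttthhhyyycccgggmmm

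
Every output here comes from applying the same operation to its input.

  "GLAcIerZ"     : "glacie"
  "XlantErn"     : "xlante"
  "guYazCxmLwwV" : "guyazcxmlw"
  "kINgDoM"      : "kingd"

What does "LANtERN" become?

The transformation: delete the last 2 characters, then convert every letter to lowercase.
For "LANtERN", step one produces "LANtE"; step two turns that into "lante".

lante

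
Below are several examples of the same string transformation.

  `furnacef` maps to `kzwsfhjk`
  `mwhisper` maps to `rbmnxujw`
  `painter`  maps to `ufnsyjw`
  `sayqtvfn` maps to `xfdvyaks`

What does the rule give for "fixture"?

kncyzwj

The transformation: shift every letter 5 places forward in the alphabet (wrapping around).
So "fixture" becomes "kncyzwj".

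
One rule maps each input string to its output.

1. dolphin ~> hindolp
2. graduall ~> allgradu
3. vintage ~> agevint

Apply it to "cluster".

Rule — move the last 3 characters to the front (rotate right by 3).
Applying that to "cluster" gives "terclus".

terclus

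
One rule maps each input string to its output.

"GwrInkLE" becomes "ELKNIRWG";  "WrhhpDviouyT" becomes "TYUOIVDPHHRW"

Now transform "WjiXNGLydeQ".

Rule — reverse the string, then convert every letter to uppercase.
Doing the same to "WjiXNGLydeQ": "QEDYLGNXIJW".
(Check on "GwrInkLE": → "ELknIrwG" → "ELKNIRWG" ✓)

QEDYLGNXIJW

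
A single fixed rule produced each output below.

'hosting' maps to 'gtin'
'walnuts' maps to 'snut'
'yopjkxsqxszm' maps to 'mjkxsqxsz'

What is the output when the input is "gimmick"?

The transformation: delete the first 3 characters, then move the last character to the front.
"gimmick" → "kmic".

kmic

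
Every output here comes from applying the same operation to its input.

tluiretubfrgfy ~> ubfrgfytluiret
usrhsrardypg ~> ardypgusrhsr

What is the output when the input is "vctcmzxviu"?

In each case the input is transformed by: swap the front and back halves of the string.
"vctcmzxviu" → "zxviuvctcm".

zxviuvctcm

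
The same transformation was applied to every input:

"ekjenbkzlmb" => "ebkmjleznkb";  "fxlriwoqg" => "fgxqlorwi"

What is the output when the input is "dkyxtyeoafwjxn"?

dnkxyjxwtfyaeo

The pattern: take characters alternately from the front and the back (1st, last, 2nd, 2nd-last, ...).
"dkyxtyeoafwjxn" → "dnkxyjxwtfyaeo".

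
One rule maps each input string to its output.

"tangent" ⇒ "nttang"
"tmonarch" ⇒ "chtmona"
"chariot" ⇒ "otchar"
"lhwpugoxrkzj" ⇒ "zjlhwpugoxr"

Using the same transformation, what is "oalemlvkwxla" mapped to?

The transformation: move the last 2 characters to the front (rotate right by 2), then delete the last character.
Working it through for "oalemlvkwxla": intermediate "laoalemlvkwx", final "laoalemlvkw".

laoalemlvkw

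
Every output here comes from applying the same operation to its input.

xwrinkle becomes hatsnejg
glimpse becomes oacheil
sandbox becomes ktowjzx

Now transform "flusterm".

nibhqopa

Looking at the pairs, the operation is to move the last 2 characters to the front (rotate right by 2), then shift every letter 4 places backward in the alphabet (wrapping around).
Starting from "flusterm": after the first operation, "rmfluste"; after the second, "nibhqopa".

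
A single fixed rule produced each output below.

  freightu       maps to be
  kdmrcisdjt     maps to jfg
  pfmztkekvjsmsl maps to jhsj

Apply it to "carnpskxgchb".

opdy

In each case the input is transformed by: shift every letter 3 places backward in the alphabet (wrapping around), then keep one character in every 3, starting at position 3 (positions 3rd, 6th, 9th, ...).
Applying both steps to "carnpskxgchb": "zxokmphudzey", then "opdy".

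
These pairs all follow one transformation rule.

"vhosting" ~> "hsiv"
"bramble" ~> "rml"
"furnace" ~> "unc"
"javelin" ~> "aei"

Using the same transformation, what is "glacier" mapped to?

Rule — swap the first and last characters, then keep every other character starting from the second (positions 2nd, 4th, 6th, ...).
On "glacier": the first step gives "rlacieg", and the second then gives "lce".

lce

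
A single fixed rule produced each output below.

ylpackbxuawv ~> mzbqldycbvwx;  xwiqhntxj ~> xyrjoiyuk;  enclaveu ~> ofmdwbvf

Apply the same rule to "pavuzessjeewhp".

Looking at the pairs, the operation is to swap each adjacent pair of characters (1↔2, 3↔4, ...), then shift every letter 1 place forward in the alphabet (wrapping around).
Applying both steps to "pavuzessjeewhp": "apuvezssejweph", then "bqvwfattfkxfqi".

bqvwfattfkxfqi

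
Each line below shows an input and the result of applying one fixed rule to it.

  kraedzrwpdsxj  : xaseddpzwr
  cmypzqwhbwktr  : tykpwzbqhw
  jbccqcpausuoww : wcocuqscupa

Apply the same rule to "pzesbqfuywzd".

The rule is to take characters alternately from the front and the back (1st, last, 2nd, 2nd-last, ...), then delete the first 3 characters.
Starting from "pzesbqfuywzd": after the first operation, "pdzzewsybuqf"; after the second, "zewsybuqf".

zewsybuqf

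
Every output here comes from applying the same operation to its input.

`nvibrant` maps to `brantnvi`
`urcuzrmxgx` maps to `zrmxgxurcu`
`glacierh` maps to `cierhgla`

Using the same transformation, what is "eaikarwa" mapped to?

karwaeai

What's happening: swap the front and back halves of the string, then move the last character to the front.
Applying both steps to "eaikarwa": "arwaeaik", then "karwaeai".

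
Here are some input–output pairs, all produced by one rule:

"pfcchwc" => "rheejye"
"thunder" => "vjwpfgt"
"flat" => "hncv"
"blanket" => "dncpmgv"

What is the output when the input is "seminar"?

ugokpct

Looking at the pairs, the operation is to shift every letter 2 places forward in the alphabet (wrapping around).
"seminar" → "ugokpct".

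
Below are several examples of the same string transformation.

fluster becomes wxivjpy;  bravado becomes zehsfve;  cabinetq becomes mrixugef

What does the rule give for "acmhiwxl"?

lmabpegq

What's happening: shift every letter 4 places forward in the alphabet (wrapping around), then move the first 3 characters to the end (rotate left by 3).
Working it through for "acmhiwxl": intermediate "egqlmabp", final "lmabpegq".
(Check on "cabinetq": → "gefmrixu" → "mrixugef" ✓)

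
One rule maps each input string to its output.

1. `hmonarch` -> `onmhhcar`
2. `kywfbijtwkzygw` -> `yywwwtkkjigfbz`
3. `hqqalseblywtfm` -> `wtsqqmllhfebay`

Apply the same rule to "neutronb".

tronnebu

The pattern: sort the characters into reverse alphabetical order, then move the first character to the end.
Applying both steps to "neutronb": "utronneb", then "tronnebu".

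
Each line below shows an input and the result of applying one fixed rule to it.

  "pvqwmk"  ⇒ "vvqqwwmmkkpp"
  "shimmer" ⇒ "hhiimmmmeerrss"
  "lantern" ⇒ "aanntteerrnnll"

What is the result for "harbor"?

aarrbboorrhh

What's happening: move the first character to the end, then double every character.
"harbor" → "arborh" → "aarrbboorrhh".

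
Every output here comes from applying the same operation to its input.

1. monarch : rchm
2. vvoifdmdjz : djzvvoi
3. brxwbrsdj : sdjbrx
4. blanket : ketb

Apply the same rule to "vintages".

What's happening: move the last 3 characters to the front (rotate right by 3), then delete the last 3 characters.
"vintages" → "gesvi".

gesvi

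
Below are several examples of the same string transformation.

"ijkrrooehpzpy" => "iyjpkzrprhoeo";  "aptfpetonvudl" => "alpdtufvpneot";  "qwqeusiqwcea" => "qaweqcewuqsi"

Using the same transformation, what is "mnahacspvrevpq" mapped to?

In each case the input is transformed by: take characters alternately from the front and the back (1st, last, 2nd, 2nd-last, ...).
Applying that to "mnahacspvrevpq" gives "mqnpavhearcvsp".

mqnpavhearcvsp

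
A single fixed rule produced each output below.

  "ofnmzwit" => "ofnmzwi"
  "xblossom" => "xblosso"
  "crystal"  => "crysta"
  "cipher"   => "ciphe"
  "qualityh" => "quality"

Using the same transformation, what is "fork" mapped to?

for

Each output is the input with this applied: delete the last character.
For "fork" the result is "for".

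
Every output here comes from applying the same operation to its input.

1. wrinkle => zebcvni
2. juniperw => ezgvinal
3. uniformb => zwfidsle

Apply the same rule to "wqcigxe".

tzxovnh

What's happening: shift every letter 9 places backward in the alphabet (wrapping around), then move the first 2 characters to the end (rotate left by 2).
Starting from "wqcigxe": after the first operation, "nhtzxov"; after the second, "tzxovnh".
(Check on "juniperw": → "alezgvin" → "ezgvinal" ✓)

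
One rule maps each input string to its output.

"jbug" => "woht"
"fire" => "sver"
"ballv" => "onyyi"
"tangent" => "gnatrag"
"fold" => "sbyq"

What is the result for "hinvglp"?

uvaityc

The pattern: shift every letter 13 places forward in the alphabet (wrapping around) — i.e. ROT13.
So "hinvglp" becomes "uvaityc".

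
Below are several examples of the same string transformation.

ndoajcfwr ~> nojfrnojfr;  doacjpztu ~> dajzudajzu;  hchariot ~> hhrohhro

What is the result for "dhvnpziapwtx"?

dvpiptdvpipt

What's happening: keep every other character starting from the first (positions 1st, 3rd, 5th, ...), then write the whole string twice.
Applying both steps to "dhvnpziapwtx": "dvpipt", then "dvpiptdvpipt".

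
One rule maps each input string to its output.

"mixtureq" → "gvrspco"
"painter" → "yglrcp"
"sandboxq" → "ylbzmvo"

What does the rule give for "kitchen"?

grafcl

What's happening: delete the first character, then shift every letter 2 places backward in the alphabet (wrapping around).
Working it through for "kitchen": intermediate "itchen", final "grafcl".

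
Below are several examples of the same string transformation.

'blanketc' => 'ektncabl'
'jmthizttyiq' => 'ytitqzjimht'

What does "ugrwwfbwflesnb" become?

senlbfuwgbrfww

Rule — move the last 3 characters to the front (rotate right by 3), then take characters alternately from the front and the back (1st, last, 2nd, 2nd-last, ...).
Working it through for "ugrwwfbwflesnb": intermediate "snbugrwwfbwfle", final "senlbfuwgbrfww".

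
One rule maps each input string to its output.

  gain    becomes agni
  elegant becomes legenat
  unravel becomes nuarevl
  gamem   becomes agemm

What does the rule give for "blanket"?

lbnaekt

The pattern: swap each adjacent pair of characters (1↔2, 3↔4, ...).
On "blanket" that produces "lbnaekt".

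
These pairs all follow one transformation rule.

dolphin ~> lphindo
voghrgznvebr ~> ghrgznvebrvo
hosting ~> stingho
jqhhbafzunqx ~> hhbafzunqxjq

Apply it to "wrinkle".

Each output is the input with this applied: move the first 2 characters to the end (rotate left by 2).
On "wrinkle" that produces "inklewr".

inklewr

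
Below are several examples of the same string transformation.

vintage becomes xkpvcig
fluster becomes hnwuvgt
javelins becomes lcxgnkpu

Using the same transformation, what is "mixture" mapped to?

Looking at the pairs, the operation is to shift every letter 2 places forward in the alphabet (wrapping around).
Applying that to "mixture" gives "okzvwtg".

okzvwtg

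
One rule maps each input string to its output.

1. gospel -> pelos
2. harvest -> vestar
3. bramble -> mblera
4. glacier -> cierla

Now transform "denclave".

claveen

What's happening: delete the first character, then move the first 2 characters to the end (rotate left by 2).
Starting from "denclave": after the first operation, "enclave"; after the second, "claveen".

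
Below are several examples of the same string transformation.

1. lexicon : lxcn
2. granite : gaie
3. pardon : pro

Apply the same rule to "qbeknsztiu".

qenzi

Each output is the input with this applied: keep every other character starting from the first (positions 1st, 3rd, 5th, ...).
So "qbeknsztiu" becomes "qenzi".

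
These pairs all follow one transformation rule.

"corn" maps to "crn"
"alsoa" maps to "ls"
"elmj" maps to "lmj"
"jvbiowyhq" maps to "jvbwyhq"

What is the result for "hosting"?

In each case the input is transformed by: remove every vowel.
For "hosting" the result is "hstng".

hstng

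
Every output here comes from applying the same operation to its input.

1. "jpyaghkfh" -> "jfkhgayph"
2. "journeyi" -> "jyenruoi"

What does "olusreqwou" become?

In each case the input is transformed by: swap the first and last characters, then reverse the string.
On "olusreqwou": the first step gives "ulusreqwoo", and the second then gives "oowqersulu".

oowqersulu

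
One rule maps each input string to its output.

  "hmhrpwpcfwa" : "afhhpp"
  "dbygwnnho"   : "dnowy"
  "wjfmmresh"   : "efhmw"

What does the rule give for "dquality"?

The pattern: keep every other character starting from the first (positions 1st, 3rd, 5th, ...), then sort the characters into alphabetical order.
On "dquality": the first step gives "dult", and the second then gives "dltu".

dltu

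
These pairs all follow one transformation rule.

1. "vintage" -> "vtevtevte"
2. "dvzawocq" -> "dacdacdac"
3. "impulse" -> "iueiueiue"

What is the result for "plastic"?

pscpscpsc

The rule is to keep one character in every 3, starting at position 1 (positions 1st, 4th, 7th, ...), then write the whole string 3 times in a row.
"plastic" → "pscpscpsc".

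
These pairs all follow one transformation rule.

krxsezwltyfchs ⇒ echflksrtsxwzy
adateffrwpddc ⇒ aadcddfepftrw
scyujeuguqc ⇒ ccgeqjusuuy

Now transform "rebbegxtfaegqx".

Looking at the pairs, the operation is to sort the characters into alphabetical order, then swap each adjacent pair of characters (1↔2, 3↔4, ...).
For "rebbegxtfaegqx", step one produces "abbeeefggqrtxx"; step two turns that into "baebeegfqgtrxx".

baebeegfqgtrxx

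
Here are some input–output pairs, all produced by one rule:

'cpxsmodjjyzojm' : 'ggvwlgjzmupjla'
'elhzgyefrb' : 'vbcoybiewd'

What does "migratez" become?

xqbwjfdo

The rule is to shift every letter 3 places backward in the alphabet (wrapping around), then swap the front and back halves of the string.
For "migratez" the result is "xqbwjfdo".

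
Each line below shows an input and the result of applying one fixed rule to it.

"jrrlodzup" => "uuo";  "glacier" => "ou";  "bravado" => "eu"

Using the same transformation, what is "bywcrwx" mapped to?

eua

Rule — shift every letter 3 places forward in the alphabet (wrapping around), then keep only the vowels.
"bywcrwx" → "ebzfuza" → "eua".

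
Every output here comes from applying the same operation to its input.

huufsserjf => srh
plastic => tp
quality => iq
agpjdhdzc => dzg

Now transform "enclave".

ae

Each output is the input with this applied: move the first 3 characters to the end (rotate left by 3), then keep one character in every 3, starting at position 2 (positions 2nd, 5th, 8th, ...).
Applying both steps to "enclave": "laveenc", then "ae".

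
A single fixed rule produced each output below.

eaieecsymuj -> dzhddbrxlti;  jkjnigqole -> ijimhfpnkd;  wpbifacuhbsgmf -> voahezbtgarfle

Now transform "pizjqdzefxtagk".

ohyipcydewszfj

Looking at the pairs, the operation is to shift every letter 1 place backward in the alphabet (wrapping around).
Applying that to "pizjqdzefxtagk" gives "ohyipcydewszfj".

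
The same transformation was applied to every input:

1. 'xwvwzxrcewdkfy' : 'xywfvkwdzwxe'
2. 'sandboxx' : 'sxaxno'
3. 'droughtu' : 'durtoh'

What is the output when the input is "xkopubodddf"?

Looking at the pairs, the operation is to take characters alternately from the front and the back (1st, last, 2nd, 2nd-last, ...), then delete the last 2 characters.
Starting from "xkopubodddf": after the first operation, "xfkdodpduob"; after the second, "xfkdodpdu".

xfkdodpdu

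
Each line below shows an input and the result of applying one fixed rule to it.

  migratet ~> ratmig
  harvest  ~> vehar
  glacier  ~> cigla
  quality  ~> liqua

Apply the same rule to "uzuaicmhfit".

The transformation: delete the last 2 characters, then move the first 3 characters to the end (rotate left by 3).
For "uzuaicmhfit", step one produces "uzuaicmhf"; step two turns that into "aicmhfuzu".

aicmhfuzu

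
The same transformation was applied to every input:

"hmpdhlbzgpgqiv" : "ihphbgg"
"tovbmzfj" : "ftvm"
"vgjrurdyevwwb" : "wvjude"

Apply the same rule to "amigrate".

The transformation: move the last 3 characters to the front (rotate right by 3), then keep every other character starting from the second (positions 2nd, 4th, 6th, ...).
For "amigrate", step one produces "ateamigr"; step two turns that into "tair".

tair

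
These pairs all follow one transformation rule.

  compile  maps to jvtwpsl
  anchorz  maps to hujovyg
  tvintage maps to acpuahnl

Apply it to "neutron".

Each output is the input with this applied: shift every letter 7 places forward in the alphabet (wrapping around).
For "neutron" the result is "ulbayvu".

ulbayvu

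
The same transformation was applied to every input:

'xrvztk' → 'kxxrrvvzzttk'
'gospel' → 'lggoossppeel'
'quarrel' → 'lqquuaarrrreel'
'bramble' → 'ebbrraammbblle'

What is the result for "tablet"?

tttaabblleet

Each output is the input with this applied: double every character, then move the last character to the front.
"tablet" → "tttaabblleet".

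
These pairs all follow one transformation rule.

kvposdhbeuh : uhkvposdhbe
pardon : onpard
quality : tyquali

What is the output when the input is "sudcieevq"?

Each output is the input with this applied: move the last 2 characters to the front (rotate right by 2).
Doing the same to "sudcieevq": "vqsudciee".

vqsudciee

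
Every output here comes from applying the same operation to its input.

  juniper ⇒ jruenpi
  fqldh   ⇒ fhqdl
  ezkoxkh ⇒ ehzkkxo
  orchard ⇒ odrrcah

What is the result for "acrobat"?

atcarbo

In each case the input is transformed by: take characters alternately from the front and the back (1st, last, 2nd, 2nd-last, ...).
"acrobat" → "atcarbo".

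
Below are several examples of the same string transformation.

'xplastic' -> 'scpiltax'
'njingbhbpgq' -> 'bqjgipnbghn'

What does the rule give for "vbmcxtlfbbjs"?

The transformation: take characters alternately from the front and the back (1st, last, 2nd, 2nd-last, ...), then swap the first and last characters.
Starting from "vbmcxtlfbbjs": after the first operation, "vsbjmbcbxftl"; after the second, "lsbjmbcbxftv".

lsbjmbcbxftv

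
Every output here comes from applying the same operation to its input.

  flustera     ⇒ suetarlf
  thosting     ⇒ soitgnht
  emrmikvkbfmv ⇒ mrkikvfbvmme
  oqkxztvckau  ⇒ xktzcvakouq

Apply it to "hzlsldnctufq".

sldlcnutqfzh

The transformation: move the first 2 characters to the end (rotate left by 2), then swap each adjacent pair of characters (1↔2, 3↔4, ...).
Applying that to "hzlsldnctufq" gives "sldlcnutqfzh".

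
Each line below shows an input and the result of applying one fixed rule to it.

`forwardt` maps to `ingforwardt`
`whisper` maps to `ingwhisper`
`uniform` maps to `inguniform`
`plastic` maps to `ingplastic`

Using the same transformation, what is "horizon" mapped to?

Each output is the input with this applied: prepend "ing".
So "horizon" becomes "inghorizon".

inghorizon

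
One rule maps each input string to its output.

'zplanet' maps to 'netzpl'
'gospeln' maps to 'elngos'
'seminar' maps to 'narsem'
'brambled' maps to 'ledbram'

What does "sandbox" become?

boxsan

Looking at the pairs, the operation is to move the last 3 characters to the front (rotate right by 3), then delete the last character.
Working it through for "sandbox": intermediate "boxsand", final "boxsan".
(Check on "zplanet": → "netzpla" → "netzpl" ✓)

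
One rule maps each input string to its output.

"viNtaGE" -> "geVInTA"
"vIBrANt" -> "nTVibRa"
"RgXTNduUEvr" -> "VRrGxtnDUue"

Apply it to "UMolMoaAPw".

pWumOLmOAa

The pattern: move the last 2 characters to the front (rotate right by 2), then flip the case of every letter.
For "UMolMoaAPw", step one produces "PwUMolMoaA"; step two turns that into "pWumOLmOAa".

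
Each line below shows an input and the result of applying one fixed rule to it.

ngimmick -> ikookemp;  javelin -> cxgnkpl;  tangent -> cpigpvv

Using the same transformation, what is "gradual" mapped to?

Rule — move the first character to the end, then shift every letter 2 places forward in the alphabet (wrapping around).
Applying both steps to "gradual": "radualg", then "tcfwcni".

tcfwcni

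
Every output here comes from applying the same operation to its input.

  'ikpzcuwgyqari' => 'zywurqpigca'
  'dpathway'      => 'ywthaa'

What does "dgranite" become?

trniea

Rule — delete the first 2 characters, then sort the characters into reverse alphabetical order.
Applying both steps to "dgranite": "ranite", then "trniea".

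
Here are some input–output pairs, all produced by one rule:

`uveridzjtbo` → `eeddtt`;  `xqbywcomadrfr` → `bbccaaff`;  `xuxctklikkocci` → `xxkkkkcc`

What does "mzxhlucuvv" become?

xxuuvv

Looking at the pairs, the operation is to keep one character in every 3, starting at position 3 (positions 3rd, 6th, 9th, ...), then double every character.
Starting from "mzxhlucuvv": after the first operation, "xuv"; after the second, "xxuuvv".
(Check on "xqbywcomadrfr": → "bcaf" → "bbccaaff" ✓)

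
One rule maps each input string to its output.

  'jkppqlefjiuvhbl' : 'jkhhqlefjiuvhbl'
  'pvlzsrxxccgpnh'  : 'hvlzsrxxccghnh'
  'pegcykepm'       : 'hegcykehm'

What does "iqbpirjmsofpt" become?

iqbhirjmsofht

The rule is to replace every "p" with "h".
Applying that to "iqbpirjmsofpt" gives "iqbhirjmsofht".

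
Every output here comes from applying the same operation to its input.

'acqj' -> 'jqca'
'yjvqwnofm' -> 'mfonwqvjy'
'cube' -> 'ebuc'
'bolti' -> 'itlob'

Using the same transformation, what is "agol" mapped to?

loga

The rule is to reverse the string.
So "agol" becomes "loga".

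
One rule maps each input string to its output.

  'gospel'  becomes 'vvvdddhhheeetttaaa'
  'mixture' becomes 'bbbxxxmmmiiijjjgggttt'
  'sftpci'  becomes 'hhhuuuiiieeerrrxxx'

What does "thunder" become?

What's happening: repeat every character 3 times, then shift every letter 11 places backward in the alphabet (wrapping around).
For "thunder", step one produces "ttthhhuuunnndddeeerrr"; step two turns that into "iiiwwwjjjcccssstttggg".

iiiwwwjjjcccssstttggg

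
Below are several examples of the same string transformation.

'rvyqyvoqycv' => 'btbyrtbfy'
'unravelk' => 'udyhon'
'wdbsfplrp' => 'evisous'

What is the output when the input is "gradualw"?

dgxdoz

Rule — shift every letter 3 places forward in the alphabet (wrapping around), then delete the first 2 characters.
"gradualw" → "judgxdoz" → "dgxdoz".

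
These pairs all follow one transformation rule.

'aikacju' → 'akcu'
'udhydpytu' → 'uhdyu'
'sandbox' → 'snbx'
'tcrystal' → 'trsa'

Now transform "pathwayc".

ptwy

The pattern: keep every other character starting from the first (positions 1st, 3rd, 5th, ...).
So "pathwayc" becomes "ptwy".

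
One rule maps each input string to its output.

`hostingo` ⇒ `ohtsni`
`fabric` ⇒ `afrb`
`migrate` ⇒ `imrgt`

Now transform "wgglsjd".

gwlgj

Each output is the input with this applied: swap each adjacent pair of characters (1↔2, 3↔4, ...), then delete the last 2 characters.
On "wgglsjd" that produces "gwlgj".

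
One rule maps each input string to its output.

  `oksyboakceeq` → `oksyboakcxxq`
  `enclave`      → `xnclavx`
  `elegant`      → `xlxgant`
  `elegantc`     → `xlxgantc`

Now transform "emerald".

What's happening: replace every "e" with "x".
"emerald" → "xmxrald".

xmxrald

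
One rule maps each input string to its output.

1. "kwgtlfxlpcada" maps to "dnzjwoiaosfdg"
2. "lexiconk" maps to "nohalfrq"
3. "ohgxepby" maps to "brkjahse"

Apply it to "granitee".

The pattern: shift every letter 3 places forward in the alphabet (wrapping around), then move the last character to the front.
On "granitee": the first step gives "judqlwhh", and the second then gives "hjudqlwh".
(Check on "ohgxepby": → "rkjahseb" → "brkjahse" ✓)

hjudqlwh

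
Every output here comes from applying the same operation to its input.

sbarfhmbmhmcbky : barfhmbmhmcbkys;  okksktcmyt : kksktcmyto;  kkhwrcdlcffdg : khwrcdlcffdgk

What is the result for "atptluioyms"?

In each case the input is transformed by: move the first character to the end.
Doing the same to "atptluioyms": "tptluioymsa".

tptluioymsa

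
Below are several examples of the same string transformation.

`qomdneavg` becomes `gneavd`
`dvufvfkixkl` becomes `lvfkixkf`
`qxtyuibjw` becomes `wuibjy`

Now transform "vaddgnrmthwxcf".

fgnrmthwxcd

The rule is to delete the first 3 characters, then swap the first and last characters.
On "vaddgnrmthwxcf": the first step gives "dgnrmthwxcf", and the second then gives "fgnrmthwxcd".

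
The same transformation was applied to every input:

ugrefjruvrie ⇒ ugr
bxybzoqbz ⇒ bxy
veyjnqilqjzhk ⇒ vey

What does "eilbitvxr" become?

eil

In each case the input is transformed by: keep only the first 3 characters.
"eilbitvxr" → "eil".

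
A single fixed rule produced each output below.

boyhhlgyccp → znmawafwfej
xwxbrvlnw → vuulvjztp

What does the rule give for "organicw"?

The transformation: take characters alternately from the front and the back (1st, last, 2nd, 2nd-last, ...), then shift every letter 2 places backward in the alphabet (wrapping around).
For "organicw" the result is "mupaegyl".

mupaegyl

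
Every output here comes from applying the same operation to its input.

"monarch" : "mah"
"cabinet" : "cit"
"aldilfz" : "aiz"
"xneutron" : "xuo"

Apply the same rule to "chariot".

What's happening: keep one character in every 3, starting at position 1 (positions 1st, 4th, 7th, ...).
"chariot" → "crt".

crt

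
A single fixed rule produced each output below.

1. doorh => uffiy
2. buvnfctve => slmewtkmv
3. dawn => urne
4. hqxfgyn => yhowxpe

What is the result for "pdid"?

guzu

The pattern: shift every letter 9 places backward in the alphabet (wrapping around).
On "pdid" that produces "guzu".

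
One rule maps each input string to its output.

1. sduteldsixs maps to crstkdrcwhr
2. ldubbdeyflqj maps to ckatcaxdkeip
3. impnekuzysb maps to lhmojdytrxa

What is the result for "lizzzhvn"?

hkyygymu

Looking at the pairs, the operation is to swap each adjacent pair of characters (1↔2, 3↔4, ...), then shift every letter 1 place backward in the alphabet (wrapping around).
On "lizzzhvn": the first step gives "ilzzhznv", and the second then gives "hkyygymu".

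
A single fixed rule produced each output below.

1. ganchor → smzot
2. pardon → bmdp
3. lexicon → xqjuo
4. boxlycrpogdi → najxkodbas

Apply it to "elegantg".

qxqsmz

Rule — shift every letter 12 places forward in the alphabet (wrapping around), then delete the last 2 characters.
For "elegantg", step one produces "qxqsmzfs"; step two turns that into "qxqsmz".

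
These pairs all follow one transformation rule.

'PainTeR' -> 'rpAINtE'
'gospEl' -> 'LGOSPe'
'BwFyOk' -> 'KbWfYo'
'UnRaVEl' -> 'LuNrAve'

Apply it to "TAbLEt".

Each output is the input with this applied: flip the case of every letter, then move the last character to the front.
"TAbLEt" → "taBleT" → "TtaBle".

TtaBle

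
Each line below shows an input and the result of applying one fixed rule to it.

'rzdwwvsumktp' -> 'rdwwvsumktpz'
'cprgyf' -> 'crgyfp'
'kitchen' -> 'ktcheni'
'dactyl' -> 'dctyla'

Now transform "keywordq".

kywordqe

Rule — move the first character to the end, then swap the first and last characters.
"keywordq" → "eywordqk" → "kywordqe".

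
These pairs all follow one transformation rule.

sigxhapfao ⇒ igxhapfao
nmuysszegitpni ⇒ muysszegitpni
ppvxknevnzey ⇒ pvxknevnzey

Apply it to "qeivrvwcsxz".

eivrvwcsxz

The pattern: delete the first character.
For "qeivrvwcsxz" the result is "eivrvwcsxz".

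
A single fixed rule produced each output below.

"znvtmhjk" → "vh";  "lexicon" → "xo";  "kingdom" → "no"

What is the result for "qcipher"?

ie

The rule is to keep one character in every 3, starting at position 3 (positions 3rd, 6th, 9th, ...).
So "qcipher" becomes "ie".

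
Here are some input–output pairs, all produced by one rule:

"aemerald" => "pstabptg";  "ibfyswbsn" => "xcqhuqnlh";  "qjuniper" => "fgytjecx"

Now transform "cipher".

rgxtew

The rule is to shift every letter 11 places backward in the alphabet (wrapping around), then take characters alternately from the front and the back (1st, last, 2nd, 2nd-last, ...).
Starting from "cipher": after the first operation, "rxewtg"; after the second, "rgxtew".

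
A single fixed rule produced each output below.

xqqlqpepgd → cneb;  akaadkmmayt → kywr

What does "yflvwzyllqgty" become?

The pattern: shift every letter 2 places backward in the alphabet (wrapping around), then keep only the last 4 characters.
"yflvwzyllqgty" → "oerw".

oerw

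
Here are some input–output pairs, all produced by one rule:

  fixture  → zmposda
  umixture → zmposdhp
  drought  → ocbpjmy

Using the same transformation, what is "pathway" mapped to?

tvrcovk

In each case the input is transformed by: reverse the string, then shift every letter 5 places backward in the alphabet (wrapping around).
Starting from "pathway": after the first operation, "yawhtap"; after the second, "tvrcovk".
(Check on "umixture": → "erutximu" → "zmposdhp" ✓)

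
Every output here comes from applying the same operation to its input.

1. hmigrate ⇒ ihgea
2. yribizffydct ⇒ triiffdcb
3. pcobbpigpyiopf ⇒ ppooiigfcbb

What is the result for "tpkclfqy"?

What's happening: sort the characters into reverse alphabetical order, then delete the first 3 characters.
Applying both steps to "tpkclfqy": "ytqplkfc", then "plkfc".

plkfc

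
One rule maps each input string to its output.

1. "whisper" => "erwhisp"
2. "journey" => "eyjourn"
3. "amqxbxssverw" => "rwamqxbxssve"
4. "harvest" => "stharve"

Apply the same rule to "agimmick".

The pattern: move the last 2 characters to the front (rotate right by 2).
Applying that to "agimmick" gives "ckagimmi".

ckagimmi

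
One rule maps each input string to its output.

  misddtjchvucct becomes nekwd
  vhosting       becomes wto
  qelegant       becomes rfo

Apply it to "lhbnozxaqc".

moyd

The transformation: shift every letter 1 place forward in the alphabet (wrapping around), then keep one character in every 3, starting at position 1 (positions 1st, 4th, 7th, ...).
Applying that to "lhbnozxaqc" gives "moyd".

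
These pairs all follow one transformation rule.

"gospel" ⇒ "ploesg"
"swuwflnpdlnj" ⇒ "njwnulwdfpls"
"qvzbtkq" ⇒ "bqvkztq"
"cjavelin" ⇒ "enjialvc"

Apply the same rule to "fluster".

The transformation: take characters alternately from the front and the back (1st, last, 2nd, 2nd-last, ...), then swap the first and last characters.
Applying both steps to "fluster": "frleuts", then "srleutf".
(Check on "qvzbtkq": → "qqvkztb" → "bqvkztq" ✓)

srleutf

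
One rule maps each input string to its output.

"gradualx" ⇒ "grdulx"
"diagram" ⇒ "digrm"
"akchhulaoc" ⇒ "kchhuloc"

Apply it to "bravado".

In each case the input is transformed by: remove every "a".
For "bravado" the result is "brvdo".

brvdo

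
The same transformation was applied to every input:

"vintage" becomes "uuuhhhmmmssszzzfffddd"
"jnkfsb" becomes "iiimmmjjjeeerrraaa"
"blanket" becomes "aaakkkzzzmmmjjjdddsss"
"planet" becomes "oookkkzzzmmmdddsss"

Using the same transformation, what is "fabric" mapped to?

eeezzzaaaqqqhhhbbb

Rule — repeat every character 3 times, then shift every letter 1 place backward in the alphabet (wrapping around).
Working it through for "fabric": intermediate "fffaaabbbrrriiiccc", final "eeezzzaaaqqqhhhbbb".
(Check on "blanket": → "bbblllaaannnkkkeeettt" → "aaakkkzzzmmmjjjdddsss" ✓)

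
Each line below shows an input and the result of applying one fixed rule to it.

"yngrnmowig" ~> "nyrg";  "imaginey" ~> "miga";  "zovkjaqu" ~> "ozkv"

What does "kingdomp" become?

ikgn

The rule is to swap each adjacent pair of characters (1↔2, 3↔4, ...), then keep only the first 4 characters.
Starting from "kingdomp": after the first operation, "ikgnodpm"; after the second, "ikgn".
(Check on "imaginey": → "miganiye" → "miga" ✓)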